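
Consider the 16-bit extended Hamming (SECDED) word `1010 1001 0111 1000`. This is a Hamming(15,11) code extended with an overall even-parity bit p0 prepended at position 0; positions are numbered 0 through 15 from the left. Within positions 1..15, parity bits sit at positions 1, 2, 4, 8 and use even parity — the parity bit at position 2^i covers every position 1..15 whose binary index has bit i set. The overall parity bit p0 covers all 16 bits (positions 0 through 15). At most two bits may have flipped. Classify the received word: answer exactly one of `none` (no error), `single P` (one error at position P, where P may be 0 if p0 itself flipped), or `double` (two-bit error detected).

s1: b1⊕b3⊕b5⊕b7⊕b9⊕b11⊕b13⊕b15 = 0⊕0⊕0⊕1⊕1⊕1⊕0⊕0 = 1
s2: b2⊕b3⊕b6⊕b7⊕b10⊕b11⊕b14⊕b15 = 1⊕0⊕0⊕1⊕1⊕1⊕0⊕0 = 0
s4: b4⊕b5⊕b6⊕b7⊕b12⊕b13⊕b14⊕b15 = 1⊕0⊕0⊕1⊕1⊕0⊕0⊕0 = 1
s8: b8⊕b9⊕b10⊕b11⊕b12⊕b13⊕b14⊕b15 = 0⊕1⊕1⊕1⊕1⊕0⊕0⊕0 = 0
Syndrome (s8...s1) = 0101 → position 5.
Overall parity (XOR of all 16 bits, including p0): 1⊕0⊕1⊕0⊕1⊕0⊕0⊕1⊕0⊕1⊕1⊕1⊕1⊕0⊕0⊕0 = 0
Overall=0, syndrome position=5 → double-bit error detected (uncorrectable).

double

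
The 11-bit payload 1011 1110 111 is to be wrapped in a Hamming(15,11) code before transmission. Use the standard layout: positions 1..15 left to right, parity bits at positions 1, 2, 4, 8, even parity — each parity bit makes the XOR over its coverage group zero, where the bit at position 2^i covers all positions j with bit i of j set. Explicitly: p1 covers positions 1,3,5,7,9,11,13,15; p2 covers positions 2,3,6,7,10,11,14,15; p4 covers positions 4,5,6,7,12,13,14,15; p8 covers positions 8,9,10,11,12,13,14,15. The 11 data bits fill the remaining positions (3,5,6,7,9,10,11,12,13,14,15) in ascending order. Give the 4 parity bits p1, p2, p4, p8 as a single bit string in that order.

Place data bits at non-power-of-two positions: b3=1, b5=0, b6=1, b7=1, b9=1, b10=1, b11=1, b12=0, b13=1, b14=1, b15=1.
p1 = XOR of data positions {3,5,7,9,11,13,15} = 1⊕0⊕1⊕1⊕1⊕1⊕1 = 0
p2 = XOR of data positions {3,6,7,10,11,14,15} = 1⊕1⊕1⊕1⊕1⊕1⊕1 = 1
p4 = XOR of data positions {5,6,7,12,13,14,15} = 0⊕1⊕1⊕0⊕1⊕1⊕1 = 1
p8 = XOR of data positions {9,10,11,12,13,14,15} = 1⊕1⊕1⊕0⊕1⊕1⊕1 = 0
Parity bits p1,p2,p4,p8 = 0110

0110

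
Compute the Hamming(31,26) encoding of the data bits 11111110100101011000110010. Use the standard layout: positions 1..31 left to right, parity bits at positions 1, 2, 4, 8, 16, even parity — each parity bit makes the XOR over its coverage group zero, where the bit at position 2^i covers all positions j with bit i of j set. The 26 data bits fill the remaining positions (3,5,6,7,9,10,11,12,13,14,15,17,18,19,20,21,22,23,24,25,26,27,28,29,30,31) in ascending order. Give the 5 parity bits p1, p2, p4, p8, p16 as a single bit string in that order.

00111

Place data bits at non-power-of-two positions: b3=1, b5=1, b6=1, b7=1, b9=1, b10=1, b11=1, b12=0, b13=1, b14=0, b15=0, b17=1, b18=0, b19=1, b20=0, b21=1, b22=1, b23=0, b24=0, b25=0, b26=1, b27=1, b28=0, b29=0, b30=1, b31=0.
p1 = XOR of data positions {3,5,7,9,11,13,15,17,19,21,23,25,27,29,31} = 1⊕1⊕1⊕1⊕1⊕1⊕0⊕1⊕1⊕1⊕0⊕0⊕1⊕0⊕0 = 0
p2 = XOR of data positions {3,6,7,10,11,14,15,18,19,22,23,26,27,30,31} = 1⊕1⊕1⊕1⊕1⊕0⊕0⊕0⊕1⊕1⊕0⊕1⊕1⊕1⊕0 = 0
p4 = XOR of data positions {5,6,7,12,13,14,15,20,21,22,23,28,29,30,31} = 1⊕1⊕1⊕0⊕1⊕0⊕0⊕0⊕1⊕1⊕0⊕0⊕0⊕1⊕0 = 1
p8 = XOR of data positions {9,10,11,12,13,14,15,24,25,26,27,28,29,30,31} = 1⊕1⊕1⊕0⊕1⊕0⊕0⊕0⊕0⊕1⊕1⊕0⊕0⊕1⊕0 = 1
p16 = XOR of data positions {17,18,19,20,21,22,23,24,25,26,27,28,29,30,31} = 1⊕0⊕1⊕0⊕1⊕1⊕0⊕0⊕0⊕1⊕1⊕0⊕0⊕1⊕0 = 1
Parity bits p1,p2,p4,p8,p16 = 00111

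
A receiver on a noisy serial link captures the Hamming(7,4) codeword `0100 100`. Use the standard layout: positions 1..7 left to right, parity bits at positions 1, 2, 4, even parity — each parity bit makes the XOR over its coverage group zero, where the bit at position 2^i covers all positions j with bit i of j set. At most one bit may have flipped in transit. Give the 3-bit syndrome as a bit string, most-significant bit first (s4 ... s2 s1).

111

s1: b1⊕b3⊕b5⊕b7 = 0⊕0⊕1⊕0 = 1
s2: b2⊕b3⊕b6⊕b7 = 1⊕0⊕0⊕0 = 1
s4: b4⊕b5⊕b6⊕b7 = 0⊕1⊕0⊕0 = 1
Syndrome (s4...s1) = 111 → position 7.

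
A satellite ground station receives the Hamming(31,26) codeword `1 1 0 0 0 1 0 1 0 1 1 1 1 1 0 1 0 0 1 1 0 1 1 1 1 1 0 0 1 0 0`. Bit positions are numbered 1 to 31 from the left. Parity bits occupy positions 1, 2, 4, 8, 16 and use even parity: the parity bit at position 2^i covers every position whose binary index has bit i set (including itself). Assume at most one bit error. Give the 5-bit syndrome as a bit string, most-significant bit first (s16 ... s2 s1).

10011

s1: b1⊕b3⊕b5⊕b7⊕b9⊕b11⊕b13⊕b15⊕b17⊕b19⊕b21⊕b23⊕b25⊕b27⊕b29⊕b31 = 1⊕0⊕0⊕0⊕0⊕1⊕1⊕0⊕0⊕1⊕0⊕1⊕1⊕0⊕1⊕0 = 1
s2: b2⊕b3⊕b6⊕b7⊕b10⊕b11⊕b14⊕b15⊕b18⊕b19⊕b22⊕b23⊕b26⊕b27⊕b30⊕b31 = 1⊕0⊕1⊕0⊕1⊕1⊕1⊕0⊕0⊕1⊕1⊕1⊕1⊕0⊕0⊕0 = 1
s4: b4⊕b5⊕b6⊕b7⊕b12⊕b13⊕b14⊕b15⊕b20⊕b21⊕b22⊕b23⊕b28⊕b29⊕b30⊕b31 = 0⊕0⊕1⊕0⊕1⊕1⊕1⊕0⊕1⊕0⊕1⊕1⊕0⊕1⊕0⊕0 = 0
s8: b8⊕b9⊕b10⊕b11⊕b12⊕b13⊕b14⊕b15⊕b24⊕b25⊕b26⊕b27⊕b28⊕b29⊕b30⊕b31 = 1⊕0⊕1⊕1⊕1⊕1⊕1⊕0⊕1⊕1⊕1⊕0⊕0⊕1⊕0⊕0 = 0
s16: b16⊕b17⊕b18⊕b19⊕b20⊕b21⊕b22⊕b23⊕b24⊕b25⊕b26⊕b27⊕b28⊕b29⊕b30⊕b31 = 1⊕0⊕0⊕1⊕1⊕0⊕1⊕1⊕1⊕1⊕1⊕0⊕0⊕1⊕0⊕0 = 1
Syndrome (s16...s1) = 10011 → position 19.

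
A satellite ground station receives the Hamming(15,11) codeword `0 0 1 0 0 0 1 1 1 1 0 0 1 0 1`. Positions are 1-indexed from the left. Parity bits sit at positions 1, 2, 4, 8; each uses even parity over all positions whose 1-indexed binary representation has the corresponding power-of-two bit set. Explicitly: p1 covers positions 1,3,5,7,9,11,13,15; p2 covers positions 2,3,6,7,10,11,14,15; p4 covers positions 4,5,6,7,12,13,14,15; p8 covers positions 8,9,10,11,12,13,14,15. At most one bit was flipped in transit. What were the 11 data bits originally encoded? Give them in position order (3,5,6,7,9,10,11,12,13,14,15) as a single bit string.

s1: b1⊕b3⊕b5⊕b7⊕b9⊕b11⊕b13⊕b15 = 0⊕1⊕0⊕1⊕1⊕0⊕1⊕1 = 1
s2: b2⊕b3⊕b6⊕b7⊕b10⊕b11⊕b14⊕b15 = 0⊕1⊕0⊕1⊕1⊕0⊕0⊕1 = 0
s4: b4⊕b5⊕b6⊕b7⊕b12⊕b13⊕b14⊕b15 = 0⊕0⊕0⊕1⊕0⊕1⊕0⊕1 = 1
s8: b8⊕b9⊕b10⊕b11⊕b12⊕b13⊕b14⊕b15 = 1⊕1⊕1⊕0⊕0⊕1⊕0⊕1 = 1
Syndrome (s8...s1) = 1101 → position 13.
Flip bit 13: corrected codeword = 001000111100001
Data bits at positions 3,5,6,7,9,10,11,12,13,14,15: 10011100001

10011100001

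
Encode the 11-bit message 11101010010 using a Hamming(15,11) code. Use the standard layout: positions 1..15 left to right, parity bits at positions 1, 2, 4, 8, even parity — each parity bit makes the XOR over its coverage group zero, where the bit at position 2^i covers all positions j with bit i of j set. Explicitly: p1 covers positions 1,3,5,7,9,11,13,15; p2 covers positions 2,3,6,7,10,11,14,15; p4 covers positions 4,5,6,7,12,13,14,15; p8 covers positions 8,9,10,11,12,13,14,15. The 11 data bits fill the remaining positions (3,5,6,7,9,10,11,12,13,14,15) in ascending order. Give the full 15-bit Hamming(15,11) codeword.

001111011010010

Place data bits at non-power-of-two positions: b3=1, b5=1, b6=1, b7=0, b9=1, b10=0, b11=1, b12=0, b13=0, b14=1, b15=0.
p1 = XOR of data positions {3,5,7,9,11,13,15} = 1⊕1⊕0⊕1⊕1⊕0⊕0 = 0
p2 = XOR of data positions {3,6,7,10,11,14,15} = 1⊕1⊕0⊕0⊕1⊕1⊕0 = 0
p4 = XOR of data positions {5,6,7,12,13,14,15} = 1⊕1⊕0⊕0⊕0⊕1⊕0 = 1
p8 = XOR of data positions {9,10,11,12,13,14,15} = 1⊕0⊕1⊕0⊕0⊕1⊕0 = 1
Codeword b1..b15 = 001111011010010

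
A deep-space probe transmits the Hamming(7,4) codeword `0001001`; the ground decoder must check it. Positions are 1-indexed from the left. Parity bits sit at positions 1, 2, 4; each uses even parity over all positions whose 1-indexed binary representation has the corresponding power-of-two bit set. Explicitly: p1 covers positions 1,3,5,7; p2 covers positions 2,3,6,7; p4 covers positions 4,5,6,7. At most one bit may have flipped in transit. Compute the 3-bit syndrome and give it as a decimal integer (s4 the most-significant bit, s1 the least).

s1: b1⊕b3⊕b5⊕b7 = 0⊕0⊕0⊕1 = 1
s2: b2⊕b3⊕b6⊕b7 = 0⊕0⊕0⊕1 = 1
s4: b4⊕b5⊕b6⊕b7 = 1⊕0⊕0⊕1 = 0
Syndrome (s4...s1) = 011 → position 3.

3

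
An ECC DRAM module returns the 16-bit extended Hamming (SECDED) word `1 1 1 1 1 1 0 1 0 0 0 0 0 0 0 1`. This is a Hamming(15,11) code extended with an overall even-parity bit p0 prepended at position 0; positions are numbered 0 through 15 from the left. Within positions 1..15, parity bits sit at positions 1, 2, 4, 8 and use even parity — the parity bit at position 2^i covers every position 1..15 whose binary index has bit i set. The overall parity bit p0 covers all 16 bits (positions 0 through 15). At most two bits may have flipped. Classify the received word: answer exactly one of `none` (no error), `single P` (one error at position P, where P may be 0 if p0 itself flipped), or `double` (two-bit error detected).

s1: b1⊕b3⊕b5⊕b7⊕b9⊕b11⊕b13⊕b15 = 1⊕1⊕1⊕1⊕0⊕0⊕0⊕1 = 1
s2: b2⊕b3⊕b6⊕b7⊕b10⊕b11⊕b14⊕b15 = 1⊕1⊕0⊕1⊕0⊕0⊕0⊕1 = 0
s4: b4⊕b5⊕b6⊕b7⊕b12⊕b13⊕b14⊕b15 = 1⊕1⊕0⊕1⊕0⊕0⊕0⊕1 = 0
s8: b8⊕b9⊕b10⊕b11⊕b12⊕b13⊕b14⊕b15 = 0⊕0⊕0⊕0⊕0⊕0⊕0⊕1 = 1
Syndrome (s8...s1) = 1001 → position 9.
Overall parity (XOR of all 16 bits, including p0): 1⊕1⊕1⊕1⊕1⊕1⊕0⊕1⊕0⊕0⊕0⊕0⊕0⊕0⊕0⊕1 = 0
Overall=0, syndrome position=9 → double-bit error detected (uncorrectable).

double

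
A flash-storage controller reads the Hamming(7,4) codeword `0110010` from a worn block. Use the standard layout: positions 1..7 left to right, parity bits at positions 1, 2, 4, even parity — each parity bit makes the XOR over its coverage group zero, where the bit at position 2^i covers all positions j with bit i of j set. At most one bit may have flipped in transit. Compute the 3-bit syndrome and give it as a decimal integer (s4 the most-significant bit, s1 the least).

7

s1: b1⊕b3⊕b5⊕b7 = 0⊕1⊕0⊕0 = 1
s2: b2⊕b3⊕b6⊕b7 = 1⊕1⊕1⊕0 = 1
s4: b4⊕b5⊕b6⊕b7 = 0⊕0⊕1⊕0 = 1
Syndrome (s4...s1) = 111 → position 7.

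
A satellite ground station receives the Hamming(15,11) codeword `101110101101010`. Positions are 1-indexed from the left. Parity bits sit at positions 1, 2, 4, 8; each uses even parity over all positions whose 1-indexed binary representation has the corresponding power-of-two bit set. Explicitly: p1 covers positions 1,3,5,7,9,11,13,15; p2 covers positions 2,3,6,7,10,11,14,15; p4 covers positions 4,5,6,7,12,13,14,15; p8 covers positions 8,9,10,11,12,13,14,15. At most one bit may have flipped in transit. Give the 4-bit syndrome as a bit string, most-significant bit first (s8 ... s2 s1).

0101

s1: b1⊕b3⊕b5⊕b7⊕b9⊕b11⊕b13⊕b15 = 1⊕1⊕1⊕1⊕1⊕0⊕0⊕0 = 1
s2: b2⊕b3⊕b6⊕b7⊕b10⊕b11⊕b14⊕b15 = 0⊕1⊕0⊕1⊕1⊕0⊕1⊕0 = 0
s4: b4⊕b5⊕b6⊕b7⊕b12⊕b13⊕b14⊕b15 = 1⊕1⊕0⊕1⊕1⊕0⊕1⊕0 = 1
s8: b8⊕b9⊕b10⊕b11⊕b12⊕b13⊕b14⊕b15 = 0⊕1⊕1⊕0⊕1⊕0⊕1⊕0 = 0
Syndrome (s8...s1) = 0101 → position 5.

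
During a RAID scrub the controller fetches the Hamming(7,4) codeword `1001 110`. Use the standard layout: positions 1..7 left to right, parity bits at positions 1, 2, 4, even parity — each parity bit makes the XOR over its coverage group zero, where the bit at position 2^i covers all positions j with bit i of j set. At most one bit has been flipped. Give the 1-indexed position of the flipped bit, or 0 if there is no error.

s1: b1⊕b3⊕b5⊕b7 = 1⊕0⊕1⊕0 = 0
s2: b2⊕b3⊕b6⊕b7 = 0⊕0⊕1⊕0 = 1
s4: b4⊕b5⊕b6⊕b7 = 1⊕1⊕1⊕0 = 1
Syndrome (s4...s1) = 110 → position 6.

6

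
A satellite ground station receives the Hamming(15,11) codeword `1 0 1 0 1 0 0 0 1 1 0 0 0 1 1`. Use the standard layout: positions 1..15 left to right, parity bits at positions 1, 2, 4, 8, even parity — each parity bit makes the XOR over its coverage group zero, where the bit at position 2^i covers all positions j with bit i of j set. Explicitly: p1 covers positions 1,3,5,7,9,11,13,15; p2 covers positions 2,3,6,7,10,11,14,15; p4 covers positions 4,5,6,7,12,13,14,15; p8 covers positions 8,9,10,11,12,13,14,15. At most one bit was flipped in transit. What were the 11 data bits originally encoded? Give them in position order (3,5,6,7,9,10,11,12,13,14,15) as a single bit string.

s1: b1⊕b3⊕b5⊕b7⊕b9⊕b11⊕b13⊕b15 = 1⊕1⊕1⊕0⊕1⊕0⊕0⊕1 = 1
s2: b2⊕b3⊕b6⊕b7⊕b10⊕b11⊕b14⊕b15 = 0⊕1⊕0⊕0⊕1⊕0⊕1⊕1 = 0
s4: b4⊕b5⊕b6⊕b7⊕b12⊕b13⊕b14⊕b15 = 0⊕1⊕0⊕0⊕0⊕0⊕1⊕1 = 1
s8: b8⊕b9⊕b10⊕b11⊕b12⊕b13⊕b14⊕b15 = 0⊕1⊕1⊕0⊕0⊕0⊕1⊕1 = 0
Syndrome (s8...s1) = 0101 → position 5.
Flip bit 5: corrected codeword = 101000001100011
Data bits at positions 3,5,6,7,9,10,11,12,13,14,15: 10001100011

10001100011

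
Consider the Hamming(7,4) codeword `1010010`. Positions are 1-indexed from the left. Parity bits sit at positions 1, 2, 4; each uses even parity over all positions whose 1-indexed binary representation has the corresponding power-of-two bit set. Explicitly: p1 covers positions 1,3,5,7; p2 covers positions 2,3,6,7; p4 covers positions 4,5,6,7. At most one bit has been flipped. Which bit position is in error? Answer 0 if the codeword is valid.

4

s1: b1⊕b3⊕b5⊕b7 = 1⊕1⊕0⊕0 = 0
s2: b2⊕b3⊕b6⊕b7 = 0⊕1⊕1⊕0 = 0
s4: b4⊕b5⊕b6⊕b7 = 0⊕0⊕1⊕0 = 1
Syndrome (s4...s1) = 100 → position 4.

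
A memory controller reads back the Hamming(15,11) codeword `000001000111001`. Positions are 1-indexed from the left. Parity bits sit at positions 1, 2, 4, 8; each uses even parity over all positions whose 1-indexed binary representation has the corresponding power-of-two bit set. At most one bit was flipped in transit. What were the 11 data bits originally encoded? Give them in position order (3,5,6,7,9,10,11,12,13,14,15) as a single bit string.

s1: b1⊕b3⊕b5⊕b7⊕b9⊕b11⊕b13⊕b15 = 0⊕0⊕0⊕0⊕0⊕1⊕0⊕1 = 0
s2: b2⊕b3⊕b6⊕b7⊕b10⊕b11⊕b14⊕b15 = 0⊕0⊕1⊕0⊕1⊕1⊕0⊕1 = 0
s4: b4⊕b5⊕b6⊕b7⊕b12⊕b13⊕b14⊕b15 = 0⊕0⊕1⊕0⊕1⊕0⊕0⊕1 = 1
s8: b8⊕b9⊕b10⊕b11⊕b12⊕b13⊕b14⊕b15 = 0⊕0⊕1⊕1⊕1⊕0⊕0⊕1 = 0
Syndrome (s8...s1) = 0100 → position 4.
Flip bit 4: corrected codeword = 000101000111001
Data bits at positions 3,5,6,7,9,10,11,12,13,14,15: 00100111001

00100111001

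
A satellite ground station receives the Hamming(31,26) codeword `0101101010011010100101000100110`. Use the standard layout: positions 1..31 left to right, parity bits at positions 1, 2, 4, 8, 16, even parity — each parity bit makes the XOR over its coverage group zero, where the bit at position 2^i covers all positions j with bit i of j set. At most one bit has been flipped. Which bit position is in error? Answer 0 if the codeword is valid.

s1: b1⊕b3⊕b5⊕b7⊕b9⊕b11⊕b13⊕b15⊕b17⊕b19⊕b21⊕b23⊕b25⊕b27⊕b29⊕b31 = 0⊕0⊕1⊕1⊕1⊕0⊕1⊕1⊕1⊕0⊕0⊕0⊕0⊕0⊕1⊕0 = 1
s2: b2⊕b3⊕b6⊕b7⊕b10⊕b11⊕b14⊕b15⊕b18⊕b19⊕b22⊕b23⊕b26⊕b27⊕b30⊕b31 = 1⊕0⊕0⊕1⊕0⊕0⊕0⊕1⊕0⊕0⊕1⊕0⊕1⊕0⊕1⊕0 = 0
s4: b4⊕b5⊕b6⊕b7⊕b12⊕b13⊕b14⊕b15⊕b20⊕b21⊕b22⊕b23⊕b28⊕b29⊕b30⊕b31 = 1⊕1⊕0⊕1⊕1⊕1⊕0⊕1⊕1⊕0⊕1⊕0⊕0⊕1⊕1⊕0 = 0
s8: b8⊕b9⊕b10⊕b11⊕b12⊕b13⊕b14⊕b15⊕b24⊕b25⊕b26⊕b27⊕b28⊕b29⊕b30⊕b31 = 0⊕1⊕0⊕0⊕1⊕1⊕0⊕1⊕0⊕0⊕1⊕0⊕0⊕1⊕1⊕0 = 1
s16: b16⊕b17⊕b18⊕b19⊕b20⊕b21⊕b22⊕b23⊕b24⊕b25⊕b26⊕b27⊕b28⊕b29⊕b30⊕b31 = 0⊕1⊕0⊕0⊕1⊕0⊕1⊕0⊕0⊕0⊕1⊕0⊕0⊕1⊕1⊕0 = 0
Syndrome (s16...s1) = 01001 → position 9.

9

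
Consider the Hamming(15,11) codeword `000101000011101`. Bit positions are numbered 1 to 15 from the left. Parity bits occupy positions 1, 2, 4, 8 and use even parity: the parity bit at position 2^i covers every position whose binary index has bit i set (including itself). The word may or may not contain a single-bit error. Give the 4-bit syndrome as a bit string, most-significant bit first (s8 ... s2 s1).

0111

s1: b1⊕b3⊕b5⊕b7⊕b9⊕b11⊕b13⊕b15 = 0⊕0⊕0⊕0⊕0⊕1⊕1⊕1 = 1
s2: b2⊕b3⊕b6⊕b7⊕b10⊕b11⊕b14⊕b15 = 0⊕0⊕1⊕0⊕0⊕1⊕0⊕1 = 1
s4: b4⊕b5⊕b6⊕b7⊕b12⊕b13⊕b14⊕b15 = 1⊕0⊕1⊕0⊕1⊕1⊕0⊕1 = 1
s8: b8⊕b9⊕b10⊕b11⊕b12⊕b13⊕b14⊕b15 = 0⊕0⊕0⊕1⊕1⊕1⊕0⊕1 = 0
Syndrome (s8...s1) = 0111 → position 7.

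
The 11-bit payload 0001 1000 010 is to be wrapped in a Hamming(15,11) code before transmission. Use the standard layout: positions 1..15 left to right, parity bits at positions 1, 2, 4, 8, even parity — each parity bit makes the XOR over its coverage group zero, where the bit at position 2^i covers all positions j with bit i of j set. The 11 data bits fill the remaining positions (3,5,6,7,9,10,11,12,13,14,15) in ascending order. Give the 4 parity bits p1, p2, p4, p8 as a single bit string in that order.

Place data bits at non-power-of-two positions: b3=0, b5=0, b6=0, b7=1, b9=1, b10=0, b11=0, b12=0, b13=0, b14=1, b15=0.
p1 = XOR of data positions {3,5,7,9,11,13,15} = 0⊕0⊕1⊕1⊕0⊕0⊕0 = 0
p2 = XOR of data positions {3,6,7,10,11,14,15} = 0⊕0⊕1⊕0⊕0⊕1⊕0 = 0
p4 = XOR of data positions {5,6,7,12,13,14,15} = 0⊕0⊕1⊕0⊕0⊕1⊕0 = 0
p8 = XOR of data positions {9,10,11,12,13,14,15} = 1⊕0⊕0⊕0⊕0⊕1⊕0 = 0
Parity bits p1,p2,p4,p8 = 0000

0000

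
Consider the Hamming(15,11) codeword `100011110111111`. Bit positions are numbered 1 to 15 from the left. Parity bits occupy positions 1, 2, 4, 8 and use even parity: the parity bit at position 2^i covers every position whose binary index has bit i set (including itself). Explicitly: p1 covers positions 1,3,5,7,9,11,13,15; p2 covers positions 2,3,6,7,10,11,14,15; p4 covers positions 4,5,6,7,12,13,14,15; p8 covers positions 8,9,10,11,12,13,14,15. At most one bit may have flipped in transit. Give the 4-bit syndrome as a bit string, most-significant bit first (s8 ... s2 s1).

s1: b1⊕b3⊕b5⊕b7⊕b9⊕b11⊕b13⊕b15 = 1⊕0⊕1⊕1⊕0⊕1⊕1⊕1 = 0
s2: b2⊕b3⊕b6⊕b7⊕b10⊕b11⊕b14⊕b15 = 0⊕0⊕1⊕1⊕1⊕1⊕1⊕1 = 0
s4: b4⊕b5⊕b6⊕b7⊕b12⊕b13⊕b14⊕b15 = 0⊕1⊕1⊕1⊕1⊕1⊕1⊕1 = 1
s8: b8⊕b9⊕b10⊕b11⊕b12⊕b13⊕b14⊕b15 = 1⊕0⊕1⊕1⊕1⊕1⊕1⊕1 = 1
Syndrome (s8...s1) = 1100 → position 12.

1100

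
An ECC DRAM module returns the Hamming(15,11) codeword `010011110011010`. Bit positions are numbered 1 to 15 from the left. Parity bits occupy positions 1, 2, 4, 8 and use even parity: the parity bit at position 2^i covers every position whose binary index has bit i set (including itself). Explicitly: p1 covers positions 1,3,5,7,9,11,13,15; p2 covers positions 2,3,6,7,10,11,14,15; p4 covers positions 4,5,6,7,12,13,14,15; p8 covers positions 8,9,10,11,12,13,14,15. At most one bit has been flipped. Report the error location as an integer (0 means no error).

7

s1: b1⊕b3⊕b5⊕b7⊕b9⊕b11⊕b13⊕b15 = 0⊕0⊕1⊕1⊕0⊕1⊕0⊕0 = 1
s2: b2⊕b3⊕b6⊕b7⊕b10⊕b11⊕b14⊕b15 = 1⊕0⊕1⊕1⊕0⊕1⊕1⊕0 = 1
s4: b4⊕b5⊕b6⊕b7⊕b12⊕b13⊕b14⊕b15 = 0⊕1⊕1⊕1⊕1⊕0⊕1⊕0 = 1
s8: b8⊕b9⊕b10⊕b11⊕b12⊕b13⊕b14⊕b15 = 1⊕0⊕0⊕1⊕1⊕0⊕1⊕0 = 0
Syndrome (s8...s1) = 0111 → position 7.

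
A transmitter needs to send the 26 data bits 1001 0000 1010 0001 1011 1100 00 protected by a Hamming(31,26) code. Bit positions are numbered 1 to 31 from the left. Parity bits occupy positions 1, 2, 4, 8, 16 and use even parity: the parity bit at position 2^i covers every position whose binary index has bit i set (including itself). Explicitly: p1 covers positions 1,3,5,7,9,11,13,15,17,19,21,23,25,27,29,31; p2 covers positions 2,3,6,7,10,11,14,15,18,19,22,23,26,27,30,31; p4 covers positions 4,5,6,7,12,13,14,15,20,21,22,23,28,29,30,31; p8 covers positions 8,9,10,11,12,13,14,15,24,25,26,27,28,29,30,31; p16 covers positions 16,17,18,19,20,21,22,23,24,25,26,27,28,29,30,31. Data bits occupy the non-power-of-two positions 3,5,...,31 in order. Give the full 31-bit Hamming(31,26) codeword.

1011001000001010000011011110000

Place data bits at non-power-of-two positions: b3=1, b5=0, b6=0, b7=1, b9=0, b10=0, b11=0, b12=0, b13=1, b14=0, b15=1, b17=0, b18=0, b19=0, b20=0, b21=1, b22=1, b23=0, b24=1, b25=1, b26=1, b27=1, b28=0, b29=0, b30=0, b31=0.
p1 = XOR of data positions {3,5,7,9,11,13,15,17,19,21,23,25,27,29,31} = 1⊕0⊕1⊕0⊕0⊕1⊕1⊕0⊕0⊕1⊕0⊕1⊕1⊕0⊕0 = 1
p2 = XOR of data positions {3,6,7,10,11,14,15,18,19,22,23,26,27,30,31} = 1⊕0⊕1⊕0⊕0⊕0⊕1⊕0⊕0⊕1⊕0⊕1⊕1⊕0⊕0 = 0
p4 = XOR of data positions {5,6,7,12,13,14,15,20,21,22,23,28,29,30,31} = 0⊕0⊕1⊕0⊕1⊕0⊕1⊕0⊕1⊕1⊕0⊕0⊕0⊕0⊕0 = 1
p8 = XOR of data positions {9,10,11,12,13,14,15,24,25,26,27,28,29,30,31} = 0⊕0⊕0⊕0⊕1⊕0⊕1⊕1⊕1⊕1⊕1⊕0⊕0⊕0⊕0 = 0
p16 = XOR of data positions {17,18,19,20,21,22,23,24,25,26,27,28,29,30,31} = 0⊕0⊕0⊕0⊕1⊕1⊕0⊕1⊕1⊕1⊕1⊕0⊕0⊕0⊕0 = 0
Codeword b1..b31 = 1011001000001010000011011110000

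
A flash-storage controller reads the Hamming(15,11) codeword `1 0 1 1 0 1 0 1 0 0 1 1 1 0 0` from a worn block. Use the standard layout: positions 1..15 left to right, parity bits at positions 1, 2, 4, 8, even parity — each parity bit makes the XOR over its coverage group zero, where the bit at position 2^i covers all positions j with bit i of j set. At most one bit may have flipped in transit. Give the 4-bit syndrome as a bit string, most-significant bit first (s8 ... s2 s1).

s1: b1⊕b3⊕b5⊕b7⊕b9⊕b11⊕b13⊕b15 = 1⊕1⊕0⊕0⊕0⊕1⊕1⊕0 = 0
s2: b2⊕b3⊕b6⊕b7⊕b10⊕b11⊕b14⊕b15 = 0⊕1⊕1⊕0⊕0⊕1⊕0⊕0 = 1
s4: b4⊕b5⊕b6⊕b7⊕b12⊕b13⊕b14⊕b15 = 1⊕0⊕1⊕0⊕1⊕1⊕0⊕0 = 0
s8: b8⊕b9⊕b10⊕b11⊕b12⊕b13⊕b14⊕b15 = 1⊕0⊕0⊕1⊕1⊕1⊕0⊕0 = 0
Syndrome (s8...s1) = 0010 → position 2.

0010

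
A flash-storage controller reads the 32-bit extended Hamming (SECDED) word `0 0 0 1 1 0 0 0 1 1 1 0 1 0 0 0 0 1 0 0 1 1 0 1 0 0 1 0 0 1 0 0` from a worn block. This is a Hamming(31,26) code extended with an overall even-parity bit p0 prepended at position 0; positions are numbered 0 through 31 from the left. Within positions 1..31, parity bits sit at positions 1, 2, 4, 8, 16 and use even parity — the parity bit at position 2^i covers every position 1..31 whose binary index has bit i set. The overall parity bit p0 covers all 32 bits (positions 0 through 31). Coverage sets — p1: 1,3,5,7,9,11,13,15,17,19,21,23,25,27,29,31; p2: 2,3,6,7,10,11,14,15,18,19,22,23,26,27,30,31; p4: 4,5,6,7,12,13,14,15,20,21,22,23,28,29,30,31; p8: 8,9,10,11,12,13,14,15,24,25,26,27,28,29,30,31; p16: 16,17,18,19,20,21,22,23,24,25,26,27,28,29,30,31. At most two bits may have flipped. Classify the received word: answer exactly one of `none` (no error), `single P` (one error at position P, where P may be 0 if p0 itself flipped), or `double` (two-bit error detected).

s1: b1⊕b3⊕b5⊕b7⊕b9⊕b11⊕b13⊕b15⊕b17⊕b19⊕b21⊕b23⊕b25⊕b27⊕b29⊕b31 = 0⊕1⊕0⊕0⊕1⊕0⊕0⊕0⊕1⊕0⊕1⊕1⊕0⊕0⊕1⊕0 = 0
s2: b2⊕b3⊕b6⊕b7⊕b10⊕b11⊕b14⊕b15⊕b18⊕b19⊕b22⊕b23⊕b26⊕b27⊕b30⊕b31 = 0⊕1⊕0⊕0⊕1⊕0⊕0⊕0⊕0⊕0⊕0⊕1⊕1⊕0⊕0⊕0 = 0
s4: b4⊕b5⊕b6⊕b7⊕b12⊕b13⊕b14⊕b15⊕b20⊕b21⊕b22⊕b23⊕b28⊕b29⊕b30⊕b31 = 1⊕0⊕0⊕0⊕1⊕0⊕0⊕0⊕1⊕1⊕0⊕1⊕0⊕1⊕0⊕0 = 0
s8: b8⊕b9⊕b10⊕b11⊕b12⊕b13⊕b14⊕b15⊕b24⊕b25⊕b26⊕b27⊕b28⊕b29⊕b30⊕b31 = 1⊕1⊕1⊕0⊕1⊕0⊕0⊕0⊕0⊕0⊕1⊕0⊕0⊕1⊕0⊕0 = 0
s16: b16⊕b17⊕b18⊕b19⊕b20⊕b21⊕b22⊕b23⊕b24⊕b25⊕b26⊕b27⊕b28⊕b29⊕b30⊕b31 = 0⊕1⊕0⊕0⊕1⊕1⊕0⊕1⊕0⊕0⊕1⊕0⊕0⊕1⊕0⊕0 = 0
Syndrome (s16...s1) = 00000 → position 0 (no error).
Overall parity (XOR of all 32 bits, including p0): 0⊕0⊕0⊕1⊕1⊕0⊕0⊕0⊕1⊕1⊕1⊕0⊕1⊕0⊕0⊕0⊕0⊕1⊕0⊕0⊕1⊕1⊕0⊕1⊕0⊕0⊕1⊕0⊕0⊕1⊕0⊕0 = 0
Overall=0, syndrome position=0 → no error.

none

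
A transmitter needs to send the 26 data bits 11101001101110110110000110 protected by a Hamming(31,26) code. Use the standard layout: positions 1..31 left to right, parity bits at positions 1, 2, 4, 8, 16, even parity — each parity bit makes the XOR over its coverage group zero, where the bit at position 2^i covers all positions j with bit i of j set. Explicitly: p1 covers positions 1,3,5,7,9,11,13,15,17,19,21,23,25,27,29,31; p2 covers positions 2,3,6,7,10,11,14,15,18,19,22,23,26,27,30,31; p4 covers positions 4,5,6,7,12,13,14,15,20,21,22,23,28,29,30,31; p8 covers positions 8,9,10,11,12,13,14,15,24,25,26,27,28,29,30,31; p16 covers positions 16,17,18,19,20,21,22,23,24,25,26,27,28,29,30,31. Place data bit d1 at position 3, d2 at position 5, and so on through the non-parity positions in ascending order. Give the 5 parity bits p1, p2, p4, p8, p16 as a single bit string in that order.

10010

Place data bits at non-power-of-two positions: b3=1, b5=1, b6=1, b7=0, b9=1, b10=0, b11=0, b12=1, b13=1, b14=0, b15=1, b17=1, b18=1, b19=0, b20=1, b21=1, b22=0, b23=1, b24=1, b25=0, b26=0, b27=0, b28=0, b29=1, b30=1, b31=0.
p1 = XOR of data positions {3,5,7,9,11,13,15,17,19,21,23,25,27,29,31} = 1⊕1⊕0⊕1⊕0⊕1⊕1⊕1⊕0⊕1⊕1⊕0⊕0⊕1⊕0 = 1
p2 = XOR of data positions {3,6,7,10,11,14,15,18,19,22,23,26,27,30,31} = 1⊕1⊕0⊕0⊕0⊕0⊕1⊕1⊕0⊕0⊕1⊕0⊕0⊕1⊕0 = 0
p4 = XOR of data positions {5,6,7,12,13,14,15,20,21,22,23,28,29,30,31} = 1⊕1⊕0⊕1⊕1⊕0⊕1⊕1⊕1⊕0⊕1⊕0⊕1⊕1⊕0 = 0
p8 = XOR of data positions {9,10,11,12,13,14,15,24,25,26,27,28,29,30,31} = 1⊕0⊕0⊕1⊕1⊕0⊕1⊕1⊕0⊕0⊕0⊕0⊕1⊕1⊕0 = 1
p16 = XOR of data positions {17,18,19,20,21,22,23,24,25,26,27,28,29,30,31} = 1⊕1⊕0⊕1⊕1⊕0⊕1⊕1⊕0⊕0⊕0⊕0⊕1⊕1⊕0 = 0
Parity bits p1,p2,p4,p8,p16 = 10010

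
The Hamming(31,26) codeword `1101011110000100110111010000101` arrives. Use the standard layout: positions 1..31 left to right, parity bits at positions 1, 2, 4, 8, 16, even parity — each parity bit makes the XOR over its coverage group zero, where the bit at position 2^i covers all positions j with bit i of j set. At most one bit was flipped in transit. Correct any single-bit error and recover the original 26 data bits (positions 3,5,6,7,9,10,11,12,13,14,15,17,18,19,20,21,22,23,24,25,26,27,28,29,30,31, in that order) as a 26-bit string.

s1: b1⊕b3⊕b5⊕b7⊕b9⊕b11⊕b13⊕b15⊕b17⊕b19⊕b21⊕b23⊕b25⊕b27⊕b29⊕b31 = 1⊕0⊕0⊕1⊕1⊕0⊕0⊕0⊕1⊕0⊕1⊕0⊕0⊕0⊕1⊕1 = 1
s2: b2⊕b3⊕b6⊕b7⊕b10⊕b11⊕b14⊕b15⊕b18⊕b19⊕b22⊕b23⊕b26⊕b27⊕b30⊕b31 = 1⊕0⊕1⊕1⊕0⊕0⊕1⊕0⊕1⊕0⊕1⊕0⊕0⊕0⊕0⊕1 = 1
s4: b4⊕b5⊕b6⊕b7⊕b12⊕b13⊕b14⊕b15⊕b20⊕b21⊕b22⊕b23⊕b28⊕b29⊕b30⊕b31 = 1⊕0⊕1⊕1⊕0⊕0⊕1⊕0⊕1⊕1⊕1⊕0⊕0⊕1⊕0⊕1 = 1
s8: b8⊕b9⊕b10⊕b11⊕b12⊕b13⊕b14⊕b15⊕b24⊕b25⊕b26⊕b27⊕b28⊕b29⊕b30⊕b31 = 1⊕1⊕0⊕0⊕0⊕0⊕1⊕0⊕1⊕0⊕0⊕0⊕0⊕1⊕0⊕1 = 0
s16: b16⊕b17⊕b18⊕b19⊕b20⊕b21⊕b22⊕b23⊕b24⊕b25⊕b26⊕b27⊕b28⊕b29⊕b30⊕b31 = 0⊕1⊕1⊕0⊕1⊕1⊕1⊕0⊕1⊕0⊕0⊕0⊕0⊕1⊕0⊕1 = 0
Syndrome (s16...s1) = 00111 → position 7.
Flip bit 7: corrected codeword = 1101010110000100110111010000101
Data bits at positions 3,5,6,7,9,10,11,12,13,14,15,17,18,19,20,21,22,23,24,25,26,27,28,29,30,31: 00101000010110111010000101

00101000010110111010000101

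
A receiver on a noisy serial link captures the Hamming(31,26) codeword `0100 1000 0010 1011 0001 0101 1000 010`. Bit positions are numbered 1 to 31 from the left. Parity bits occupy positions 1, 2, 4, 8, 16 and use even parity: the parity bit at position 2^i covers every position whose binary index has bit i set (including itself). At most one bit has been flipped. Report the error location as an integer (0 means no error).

s1: b1⊕b3⊕b5⊕b7⊕b9⊕b11⊕b13⊕b15⊕b17⊕b19⊕b21⊕b23⊕b25⊕b27⊕b29⊕b31 = 0⊕0⊕1⊕0⊕0⊕1⊕1⊕1⊕0⊕0⊕0⊕0⊕1⊕0⊕0⊕0 = 1
s2: b2⊕b3⊕b6⊕b7⊕b10⊕b11⊕b14⊕b15⊕b18⊕b19⊕b22⊕b23⊕b26⊕b27⊕b30⊕b31 = 1⊕0⊕0⊕0⊕0⊕1⊕0⊕1⊕0⊕0⊕1⊕0⊕0⊕0⊕1⊕0 = 1
s4: b4⊕b5⊕b6⊕b7⊕b12⊕b13⊕b14⊕b15⊕b20⊕b21⊕b22⊕b23⊕b28⊕b29⊕b30⊕b31 = 0⊕1⊕0⊕0⊕0⊕1⊕0⊕1⊕1⊕0⊕1⊕0⊕0⊕0⊕1⊕0 = 0
s8: b8⊕b9⊕b10⊕b11⊕b12⊕b13⊕b14⊕b15⊕b24⊕b25⊕b26⊕b27⊕b28⊕b29⊕b30⊕b31 = 0⊕0⊕0⊕1⊕0⊕1⊕0⊕1⊕1⊕1⊕0⊕0⊕0⊕0⊕1⊕0 = 0
s16: b16⊕b17⊕b18⊕b19⊕b20⊕b21⊕b22⊕b23⊕b24⊕b25⊕b26⊕b27⊕b28⊕b29⊕b30⊕b31 = 1⊕0⊕0⊕0⊕1⊕0⊕1⊕0⊕1⊕1⊕0⊕0⊕0⊕0⊕1⊕0 = 0
Syndrome (s16...s1) = 00011 → position 3.

3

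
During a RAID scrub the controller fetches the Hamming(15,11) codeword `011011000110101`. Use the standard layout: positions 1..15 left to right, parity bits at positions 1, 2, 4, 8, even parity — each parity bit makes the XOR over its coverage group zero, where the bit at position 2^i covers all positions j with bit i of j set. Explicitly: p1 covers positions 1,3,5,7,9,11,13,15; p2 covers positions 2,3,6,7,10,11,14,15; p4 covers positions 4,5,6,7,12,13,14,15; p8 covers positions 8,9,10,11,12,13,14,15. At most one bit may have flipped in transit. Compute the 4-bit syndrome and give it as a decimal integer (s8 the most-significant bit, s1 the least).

1

s1: b1⊕b3⊕b5⊕b7⊕b9⊕b11⊕b13⊕b15 = 0⊕1⊕1⊕0⊕0⊕1⊕1⊕1 = 1
s2: b2⊕b3⊕b6⊕b7⊕b10⊕b11⊕b14⊕b15 = 1⊕1⊕1⊕0⊕1⊕1⊕0⊕1 = 0
s4: b4⊕b5⊕b6⊕b7⊕b12⊕b13⊕b14⊕b15 = 0⊕1⊕1⊕0⊕0⊕1⊕0⊕1 = 0
s8: b8⊕b9⊕b10⊕b11⊕b12⊕b13⊕b14⊕b15 = 0⊕0⊕1⊕1⊕0⊕1⊕0⊕1 = 0
Syndrome (s8...s1) = 0001 → position 1.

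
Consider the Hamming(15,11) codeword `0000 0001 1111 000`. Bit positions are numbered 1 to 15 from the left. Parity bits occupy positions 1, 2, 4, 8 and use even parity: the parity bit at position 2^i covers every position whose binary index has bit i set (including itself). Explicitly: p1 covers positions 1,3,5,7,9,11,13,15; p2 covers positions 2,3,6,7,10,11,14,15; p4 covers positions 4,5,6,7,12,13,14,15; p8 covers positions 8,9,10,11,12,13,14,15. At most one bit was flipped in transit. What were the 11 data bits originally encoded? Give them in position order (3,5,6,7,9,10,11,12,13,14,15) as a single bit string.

00001110000

s1: b1⊕b3⊕b5⊕b7⊕b9⊕b11⊕b13⊕b15 = 0⊕0⊕0⊕0⊕1⊕1⊕0⊕0 = 0
s2: b2⊕b3⊕b6⊕b7⊕b10⊕b11⊕b14⊕b15 = 0⊕0⊕0⊕0⊕1⊕1⊕0⊕0 = 0
s4: b4⊕b5⊕b6⊕b7⊕b12⊕b13⊕b14⊕b15 = 0⊕0⊕0⊕0⊕1⊕0⊕0⊕0 = 1
s8: b8⊕b9⊕b10⊕b11⊕b12⊕b13⊕b14⊕b15 = 1⊕1⊕1⊕1⊕1⊕0⊕0⊕0 = 1
Syndrome (s8...s1) = 1100 → position 12.
Flip bit 12: corrected codeword = 000000011110000
Data bits at positions 3,5,6,7,9,10,11,12,13,14,15: 00001110000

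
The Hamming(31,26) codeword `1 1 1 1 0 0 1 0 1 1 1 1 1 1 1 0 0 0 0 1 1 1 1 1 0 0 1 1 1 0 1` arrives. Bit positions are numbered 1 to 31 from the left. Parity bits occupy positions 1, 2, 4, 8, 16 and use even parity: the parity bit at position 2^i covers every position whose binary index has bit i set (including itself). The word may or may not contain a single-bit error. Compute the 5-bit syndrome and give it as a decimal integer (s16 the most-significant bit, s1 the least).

22

s1: b1⊕b3⊕b5⊕b7⊕b9⊕b11⊕b13⊕b15⊕b17⊕b19⊕b21⊕b23⊕b25⊕b27⊕b29⊕b31 = 1⊕1⊕0⊕1⊕1⊕1⊕1⊕1⊕0⊕0⊕1⊕1⊕0⊕1⊕1⊕1 = 0
s2: b2⊕b3⊕b6⊕b7⊕b10⊕b11⊕b14⊕b15⊕b18⊕b19⊕b22⊕b23⊕b26⊕b27⊕b30⊕b31 = 1⊕1⊕0⊕1⊕1⊕1⊕1⊕1⊕0⊕0⊕1⊕1⊕0⊕1⊕0⊕1 = 1
s4: b4⊕b5⊕b6⊕b7⊕b12⊕b13⊕b14⊕b15⊕b20⊕b21⊕b22⊕b23⊕b28⊕b29⊕b30⊕b31 = 1⊕0⊕0⊕1⊕1⊕1⊕1⊕1⊕1⊕1⊕1⊕1⊕1⊕1⊕0⊕1 = 1
s8: b8⊕b9⊕b10⊕b11⊕b12⊕b13⊕b14⊕b15⊕b24⊕b25⊕b26⊕b27⊕b28⊕b29⊕b30⊕b31 = 0⊕1⊕1⊕1⊕1⊕1⊕1⊕1⊕1⊕0⊕0⊕1⊕1⊕1⊕0⊕1 = 0
s16: b16⊕b17⊕b18⊕b19⊕b20⊕b21⊕b22⊕b23⊕b24⊕b25⊕b26⊕b27⊕b28⊕b29⊕b30⊕b31 = 0⊕0⊕0⊕0⊕1⊕1⊕1⊕1⊕1⊕0⊕0⊕1⊕1⊕1⊕0⊕1 = 1
Syndrome (s16...s1) = 10110 → position 22.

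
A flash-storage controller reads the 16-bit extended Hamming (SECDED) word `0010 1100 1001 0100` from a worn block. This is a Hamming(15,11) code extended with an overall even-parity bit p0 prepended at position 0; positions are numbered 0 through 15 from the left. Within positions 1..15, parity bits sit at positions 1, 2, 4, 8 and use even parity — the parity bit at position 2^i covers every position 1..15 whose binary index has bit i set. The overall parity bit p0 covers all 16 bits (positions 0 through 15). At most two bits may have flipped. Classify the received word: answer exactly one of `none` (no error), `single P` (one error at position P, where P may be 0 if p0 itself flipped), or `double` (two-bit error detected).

s1: b1⊕b3⊕b5⊕b7⊕b9⊕b11⊕b13⊕b15 = 0⊕0⊕1⊕0⊕0⊕1⊕1⊕0 = 1
s2: b2⊕b3⊕b6⊕b7⊕b10⊕b11⊕b14⊕b15 = 1⊕0⊕0⊕0⊕0⊕1⊕0⊕0 = 0
s4: b4⊕b5⊕b6⊕b7⊕b12⊕b13⊕b14⊕b15 = 1⊕1⊕0⊕0⊕0⊕1⊕0⊕0 = 1
s8: b8⊕b9⊕b10⊕b11⊕b12⊕b13⊕b14⊕b15 = 1⊕0⊕0⊕1⊕0⊕1⊕0⊕0 = 1
Syndrome (s8...s1) = 1101 → position 13.
Overall parity (XOR of all 16 bits, including p0): 0⊕0⊕1⊕0⊕1⊕1⊕0⊕0⊕1⊕0⊕0⊕1⊕0⊕1⊕0⊕0 = 0
Overall=0, syndrome position=13 → double-bit error detected (uncorrectable).

double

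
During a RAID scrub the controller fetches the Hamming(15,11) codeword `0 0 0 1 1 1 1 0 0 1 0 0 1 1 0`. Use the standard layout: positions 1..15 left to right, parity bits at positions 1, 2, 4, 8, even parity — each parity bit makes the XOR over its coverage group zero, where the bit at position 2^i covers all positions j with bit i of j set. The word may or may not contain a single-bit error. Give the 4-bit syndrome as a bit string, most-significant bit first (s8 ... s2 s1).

s1: b1⊕b3⊕b5⊕b7⊕b9⊕b11⊕b13⊕b15 = 0⊕0⊕1⊕1⊕0⊕0⊕1⊕0 = 1
s2: b2⊕b3⊕b6⊕b7⊕b10⊕b11⊕b14⊕b15 = 0⊕0⊕1⊕1⊕1⊕0⊕1⊕0 = 0
s4: b4⊕b5⊕b6⊕b7⊕b12⊕b13⊕b14⊕b15 = 1⊕1⊕1⊕1⊕0⊕1⊕1⊕0 = 0
s8: b8⊕b9⊕b10⊕b11⊕b12⊕b13⊕b14⊕b15 = 0⊕0⊕1⊕0⊕0⊕1⊕1⊕0 = 1
Syndrome (s8...s1) = 1001 → position 9.

1001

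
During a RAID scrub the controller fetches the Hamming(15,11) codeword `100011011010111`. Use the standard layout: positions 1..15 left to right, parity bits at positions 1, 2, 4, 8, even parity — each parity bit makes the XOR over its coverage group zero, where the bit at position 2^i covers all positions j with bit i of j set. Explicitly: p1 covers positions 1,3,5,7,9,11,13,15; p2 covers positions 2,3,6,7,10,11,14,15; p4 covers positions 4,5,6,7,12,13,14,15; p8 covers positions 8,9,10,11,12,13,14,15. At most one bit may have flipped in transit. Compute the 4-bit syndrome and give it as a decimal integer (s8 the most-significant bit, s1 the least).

s1: b1⊕b3⊕b5⊕b7⊕b9⊕b11⊕b13⊕b15 = 1⊕0⊕1⊕0⊕1⊕1⊕1⊕1 = 0
s2: b2⊕b3⊕b6⊕b7⊕b10⊕b11⊕b14⊕b15 = 0⊕0⊕1⊕0⊕0⊕1⊕1⊕1 = 0
s4: b4⊕b5⊕b6⊕b7⊕b12⊕b13⊕b14⊕b15 = 0⊕1⊕1⊕0⊕0⊕1⊕1⊕1 = 1
s8: b8⊕b9⊕b10⊕b11⊕b12⊕b13⊕b14⊕b15 = 1⊕1⊕0⊕1⊕0⊕1⊕1⊕1 = 0
Syndrome (s8...s1) = 0100 → position 4.

4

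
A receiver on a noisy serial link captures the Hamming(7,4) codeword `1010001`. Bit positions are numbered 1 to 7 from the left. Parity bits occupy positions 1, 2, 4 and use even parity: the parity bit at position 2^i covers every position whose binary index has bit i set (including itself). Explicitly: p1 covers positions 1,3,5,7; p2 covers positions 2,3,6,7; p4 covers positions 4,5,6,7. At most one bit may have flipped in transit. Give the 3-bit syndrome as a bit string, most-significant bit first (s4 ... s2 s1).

101

s1: b1⊕b3⊕b5⊕b7 = 1⊕1⊕0⊕1 = 1
s2: b2⊕b3⊕b6⊕b7 = 0⊕1⊕0⊕1 = 0
s4: b4⊕b5⊕b6⊕b7 = 0⊕0⊕0⊕1 = 1
Syndrome (s4...s1) = 101 → position 5.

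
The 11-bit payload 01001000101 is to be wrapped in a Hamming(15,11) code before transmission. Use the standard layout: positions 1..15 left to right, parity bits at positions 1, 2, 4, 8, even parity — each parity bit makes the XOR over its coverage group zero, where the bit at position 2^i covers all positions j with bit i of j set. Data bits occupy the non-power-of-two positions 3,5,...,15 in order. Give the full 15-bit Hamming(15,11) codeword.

010110011000101

Place data bits at non-power-of-two positions: b3=0, b5=1, b6=0, b7=0, b9=1, b10=0, b11=0, b12=0, b13=1, b14=0, b15=1.
p1 = XOR of data positions {3,5,7,9,11,13,15} = 0⊕1⊕0⊕1⊕0⊕1⊕1 = 0
p2 = XOR of data positions {3,6,7,10,11,14,15} = 0⊕0⊕0⊕0⊕0⊕0⊕1 = 1
p4 = XOR of data positions {5,6,7,12,13,14,15} = 1⊕0⊕0⊕0⊕1⊕0⊕1 = 1
p8 = XOR of data positions {9,10,11,12,13,14,15} = 1⊕0⊕0⊕0⊕1⊕0⊕1 = 1
Codeword b1..b15 = 010110011000101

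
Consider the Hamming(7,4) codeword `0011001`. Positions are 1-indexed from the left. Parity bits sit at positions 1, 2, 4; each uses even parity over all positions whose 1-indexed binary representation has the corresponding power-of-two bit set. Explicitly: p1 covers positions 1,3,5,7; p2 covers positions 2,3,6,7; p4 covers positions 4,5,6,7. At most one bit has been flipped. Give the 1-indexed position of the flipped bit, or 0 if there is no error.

0

s1: b1⊕b3⊕b5⊕b7 = 0⊕1⊕0⊕1 = 0
s2: b2⊕b3⊕b6⊕b7 = 0⊕1⊕0⊕1 = 0
s4: b4⊕b5⊕b6⊕b7 = 1⊕0⊕0⊕1 = 0
Syndrome (s4...s1) = 000 → position 0 (no error).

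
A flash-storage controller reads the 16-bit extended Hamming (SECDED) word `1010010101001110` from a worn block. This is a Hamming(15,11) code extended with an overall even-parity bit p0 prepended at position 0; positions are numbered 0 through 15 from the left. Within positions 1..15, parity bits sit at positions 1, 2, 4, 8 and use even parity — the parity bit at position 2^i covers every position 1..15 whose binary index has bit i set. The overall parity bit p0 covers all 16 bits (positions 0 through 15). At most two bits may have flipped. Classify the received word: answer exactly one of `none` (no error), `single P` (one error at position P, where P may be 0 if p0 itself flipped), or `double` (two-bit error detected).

double

s1: b1⊕b3⊕b5⊕b7⊕b9⊕b11⊕b13⊕b15 = 0⊕0⊕1⊕1⊕1⊕0⊕1⊕0 = 0
s2: b2⊕b3⊕b6⊕b7⊕b10⊕b11⊕b14⊕b15 = 1⊕0⊕0⊕1⊕0⊕0⊕1⊕0 = 1
s4: b4⊕b5⊕b6⊕b7⊕b12⊕b13⊕b14⊕b15 = 0⊕1⊕0⊕1⊕1⊕1⊕1⊕0 = 1
s8: b8⊕b9⊕b10⊕b11⊕b12⊕b13⊕b14⊕b15 = 0⊕1⊕0⊕0⊕1⊕1⊕1⊕0 = 0
Syndrome (s8...s1) = 0110 → position 6.
Overall parity (XOR of all 16 bits, including p0): 1⊕0⊕1⊕0⊕0⊕1⊕0⊕1⊕0⊕1⊕0⊕0⊕1⊕1⊕1⊕0 = 0
Overall=0, syndrome position=6 → double-bit error detected (uncorrectable).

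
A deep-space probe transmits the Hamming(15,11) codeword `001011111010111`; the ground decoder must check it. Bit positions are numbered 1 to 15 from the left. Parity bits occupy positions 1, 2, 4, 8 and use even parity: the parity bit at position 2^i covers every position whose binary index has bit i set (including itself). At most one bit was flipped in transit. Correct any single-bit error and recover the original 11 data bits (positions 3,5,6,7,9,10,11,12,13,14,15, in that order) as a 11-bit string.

11111010111

s1: b1⊕b3⊕b5⊕b7⊕b9⊕b11⊕b13⊕b15 = 0⊕1⊕1⊕1⊕1⊕1⊕1⊕1 = 1
s2: b2⊕b3⊕b6⊕b7⊕b10⊕b11⊕b14⊕b15 = 0⊕1⊕1⊕1⊕0⊕1⊕1⊕1 = 0
s4: b4⊕b5⊕b6⊕b7⊕b12⊕b13⊕b14⊕b15 = 0⊕1⊕1⊕1⊕0⊕1⊕1⊕1 = 0
s8: b8⊕b9⊕b10⊕b11⊕b12⊕b13⊕b14⊕b15 = 1⊕1⊕0⊕1⊕0⊕1⊕1⊕1 = 0
Syndrome (s8...s1) = 0001 → position 1.
Flip bit 1: corrected codeword = 101011111010111
Data bits at positions 3,5,6,7,9,10,11,12,13,14,15: 11111010111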